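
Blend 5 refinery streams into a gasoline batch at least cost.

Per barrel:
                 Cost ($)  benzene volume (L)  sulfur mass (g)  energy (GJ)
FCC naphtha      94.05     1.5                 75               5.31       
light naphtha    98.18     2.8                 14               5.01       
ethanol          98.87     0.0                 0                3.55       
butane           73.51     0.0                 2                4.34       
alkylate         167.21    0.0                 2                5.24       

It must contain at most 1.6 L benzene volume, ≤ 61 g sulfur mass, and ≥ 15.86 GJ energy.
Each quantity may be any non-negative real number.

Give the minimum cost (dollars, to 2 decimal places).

$268.63

Set it up as a linear program. Let x1 = barrels of FCC naphtha, x2 = barrels of light naphtha, x3 = barrels of ethanol, x4 = barrels of butane, x5 = barrels of alkylate.
Minimize 94.05x1 + 98.18x2 + 98.87x3 + 73.51x4 + 167.21x5 with:
  1.5x1 + 2.8x2 ≤ 1.6   (benzene volume)
  75x1 + 14x2 + 2x4 + 2x5 ≤ 61   (sulfur mass)
  5.31x1 + 5.01x2 + 3.55x3 + 4.34x4 + 5.24x5 ≥ 15.86   (energy)
  x1, x2, x3, x4, x5 ≥ 0.
At the optimum only butane is positive (FCC naphtha, light naphtha, ethanol, alkylate = 0). Binding constraint: energy.
Optimal quantities: butane = 3.6544 barrels.
Cost = 73.51·3.6544 = 268.6349.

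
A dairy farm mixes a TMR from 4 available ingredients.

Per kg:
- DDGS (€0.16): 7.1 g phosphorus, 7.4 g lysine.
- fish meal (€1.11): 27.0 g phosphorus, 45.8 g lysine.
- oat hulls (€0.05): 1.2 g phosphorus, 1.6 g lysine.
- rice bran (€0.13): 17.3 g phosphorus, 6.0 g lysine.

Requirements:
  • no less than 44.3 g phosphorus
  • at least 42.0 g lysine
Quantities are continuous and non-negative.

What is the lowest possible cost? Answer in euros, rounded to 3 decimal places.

Let x1 = kg of DDGS, x2 = kg of fish meal, x3 = kg of oat hulls, x4 = kg of rice bran.
Minimize 0.16x1 + 1.11x2 + 0.05x3 + 0.13x4 subject to:
  7.1x1 + 27x2 + 1.2x3 + 17.3x4 ≥ 44.3   (phosphorus)
  7.4x1 + 45.8x2 + 1.6x3 + 6x4 ≥ 42   (lysine)
  x1, x2, x3, x4 ≥ 0.
The minimum-cost mix takes nothing from fish meal, oat hulls — only DDGS, rice bran. Binding constraints: phosphorus and lysine.
Solving gives x1 = 5.395, x4 = 0.3468.
Total cost: 0.16·5.395 + 0.13·0.3468 = 0.90828.

€0.908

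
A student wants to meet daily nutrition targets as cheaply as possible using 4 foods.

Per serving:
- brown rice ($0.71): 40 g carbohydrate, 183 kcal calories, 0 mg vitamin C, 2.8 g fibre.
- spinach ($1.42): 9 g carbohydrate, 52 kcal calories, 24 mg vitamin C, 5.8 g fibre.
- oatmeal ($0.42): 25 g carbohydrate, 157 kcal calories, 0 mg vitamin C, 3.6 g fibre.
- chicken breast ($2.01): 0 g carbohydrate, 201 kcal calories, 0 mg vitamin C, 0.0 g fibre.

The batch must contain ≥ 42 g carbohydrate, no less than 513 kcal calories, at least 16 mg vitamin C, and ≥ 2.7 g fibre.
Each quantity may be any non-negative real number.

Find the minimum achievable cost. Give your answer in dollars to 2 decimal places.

$2.23

This is a linear program. Let x1 = servings of brown rice, x2 = servings of spinach, x3 = servings of oatmeal, x4 = servings of chicken breast.
Minimise 0.71x1 + 1.42x2 + 0.42x3 + 2.01x4 with:
  40x1 + 9x2 + 25x3 ≥ 42   (carbohydrate)
  183x1 + 52x2 + 157x3 + 201x4 ≥ 513   (calories)
  24x2 ≥ 16   (vitamin C)
  2.8x1 + 5.8x2 + 3.6x3 ≥ 2.7   (fibre)
  x1, x2, x3, x4 ≥ 0.
The optimal basis is {spinach, oatmeal}; brown rice, chicken breast drop out. The calories and vitamin C requirements are met with equality.
So spinach = 0.6667 servings, oatmeal = 3.047 servings.
Objective = 1.42·0.6667 + 0.42·3.047 = 2.2265.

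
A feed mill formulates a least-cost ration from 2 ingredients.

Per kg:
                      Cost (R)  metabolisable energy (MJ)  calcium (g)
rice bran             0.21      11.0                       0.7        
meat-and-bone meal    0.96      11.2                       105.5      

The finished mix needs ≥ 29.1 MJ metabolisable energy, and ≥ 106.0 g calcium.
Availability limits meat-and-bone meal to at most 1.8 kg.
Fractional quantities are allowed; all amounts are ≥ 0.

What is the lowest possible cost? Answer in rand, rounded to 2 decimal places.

R1.30

Treat it as an LP. Let x1 = kg of rice bran, x2 = kg of meat-and-bone meal.
Minimize 0.21x1 + 0.96x2 with:
  11x1 + 11.2x2 ≥ 29.1   (metabolisable energy)
  0.7x1 + 105.5x2 ≥ 106   (calcium)
  x2 ≤ 1.8
  x1, x2 ≥ 0.
Both inputs are positive at the optimum. There the metabolisable energy and calcium constraints are tight.
Solving gives x1 = 1.633, x2 = 0.9939.
Hence cost = 0.21·1.633 + 0.96·0.9939 = R1.2971.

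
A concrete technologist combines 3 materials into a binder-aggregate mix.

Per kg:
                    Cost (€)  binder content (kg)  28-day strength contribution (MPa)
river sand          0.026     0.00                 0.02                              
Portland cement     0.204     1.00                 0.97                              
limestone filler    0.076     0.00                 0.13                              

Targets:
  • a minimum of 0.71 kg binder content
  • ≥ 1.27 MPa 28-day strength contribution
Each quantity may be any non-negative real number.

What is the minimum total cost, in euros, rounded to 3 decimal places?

Let x1 = kg of river sand, x2 = kg of Portland cement, x3 = kg of limestone filler.
min 0.026x1 + 0.204x2 + 0.076x3 with:
  1x2 ≥ 0.71   (binder content)
  0.02x1 + 0.97x2 + 0.13x3 ≥ 1.27   (28-day strength contribution)
  x1, x2, x3 ≥ 0.
At the optimum only Portland cement is positive (river sand, limestone filler = 0). There the 28-day strength contribution constraint is tight.
So Portland cement = 1.309 kg.
Cost = 0.204·1.309 = 0.26704.

€0.267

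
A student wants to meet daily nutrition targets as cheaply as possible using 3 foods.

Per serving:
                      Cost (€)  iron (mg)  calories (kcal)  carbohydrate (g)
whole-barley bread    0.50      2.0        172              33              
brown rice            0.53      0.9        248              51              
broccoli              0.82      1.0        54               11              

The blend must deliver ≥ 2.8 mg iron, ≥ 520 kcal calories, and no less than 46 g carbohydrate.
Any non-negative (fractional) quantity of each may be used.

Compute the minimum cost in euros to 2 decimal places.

Let x1 = servings of whole-barley bread, x2 = servings of brown rice, x3 = servings of broccoli.
Minimize 0.5x1 + 0.53x2 + 0.82x3 subject to:
  2x1 + 0.9x2 + 1x3 ≥ 2.8   (iron)
  172x1 + 248x2 + 54x3 ≥ 520   (calories)
  33x1 + 51x2 + 11x3 ≥ 46   (carbohydrate)
  x1, x2, x3 ≥ 0.
The optimal basis is {whole-barley bread, brown rice}; broccoli drops out. Binding constraints: iron and calories.
That vertex is x1 = 0.6635, x2 = 1.637.
Hence cost = 0.5·0.6635 + 0.53·1.637 = €1.1994.

€1.20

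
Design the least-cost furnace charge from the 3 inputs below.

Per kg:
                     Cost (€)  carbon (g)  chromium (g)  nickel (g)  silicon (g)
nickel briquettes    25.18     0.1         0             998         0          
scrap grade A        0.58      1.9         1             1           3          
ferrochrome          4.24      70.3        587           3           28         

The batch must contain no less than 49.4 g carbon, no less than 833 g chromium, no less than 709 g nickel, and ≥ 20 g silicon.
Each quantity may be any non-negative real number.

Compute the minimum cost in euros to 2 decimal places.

This is a linear program. Let x1 = kg of nickel briquettes, x2 = kg of scrap grade A, x3 = kg of ferrochrome.
Minimize 25.18x1 + 0.58x2 + 4.24x3 subject to:
  0.1x1 + 1.9x2 + 70.3x3 ≥ 49.4   (carbon)
  1x2 + 587x3 ≥ 833   (chromium)
  998x1 + 1x2 + 3x3 ≥ 709   (nickel)
  3x2 + 28x3 ≥ 20   (silicon)
  x1, x2, x3 ≥ 0.
The minimum-cost mix takes nothing from scrap grade A — only nickel briquettes, ferrochrome. There the chromium and nickel constraints are tight.
Optimal quantities: nickel briquettes = 0.7062 kg, ferrochrome = 1.419 kg.
Hence cost = 25.18·0.7062 + 4.24·1.419 = €23.7987.

€23.80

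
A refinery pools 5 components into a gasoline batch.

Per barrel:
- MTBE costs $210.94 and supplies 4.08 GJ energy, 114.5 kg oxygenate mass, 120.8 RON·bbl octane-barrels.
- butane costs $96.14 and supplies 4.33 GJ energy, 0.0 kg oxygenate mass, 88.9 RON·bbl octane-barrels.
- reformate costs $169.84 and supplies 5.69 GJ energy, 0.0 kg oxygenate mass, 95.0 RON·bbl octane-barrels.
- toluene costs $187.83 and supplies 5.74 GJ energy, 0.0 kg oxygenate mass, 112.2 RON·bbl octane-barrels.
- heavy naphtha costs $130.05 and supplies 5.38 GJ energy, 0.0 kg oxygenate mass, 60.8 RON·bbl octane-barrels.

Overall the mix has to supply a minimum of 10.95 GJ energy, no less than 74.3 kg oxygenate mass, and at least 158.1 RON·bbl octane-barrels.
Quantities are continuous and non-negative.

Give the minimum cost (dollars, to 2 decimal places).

Set it up as a linear program. Let x1 = barrels of MTBE, x2 = barrels of butane, x3 = barrels of reformate, x4 = barrels of toluene, x5 = barrels of heavy naphtha.
Minimize 210.94x1 + 96.14x2 + 169.84x3 + 187.83x4 + 130.05x5 with:
  4.08x1 + 4.33x2 + 5.69x3 + 5.74x4 + 5.38x5 ≥ 10.95   (energy)
  114.5x1 ≥ 74.3   (oxygenate mass)
  120.8x1 + 88.9x2 + 95x3 + 112.2x4 + 60.8x5 ≥ 158.1   (octane-barrels)
  x1, x2, x3, x4, x5 ≥ 0.
At the optimum only MTBE, butane are positive (reformate, toluene, heavy naphtha = 0). There the energy and oxygenate mass constraints are tight.
So MTBE = 0.64891 barrels, butane = 1.9174 barrels.
Hence cost = 210.94·0.64891 + 96.14·1.9174 = $321.2199.

$321.22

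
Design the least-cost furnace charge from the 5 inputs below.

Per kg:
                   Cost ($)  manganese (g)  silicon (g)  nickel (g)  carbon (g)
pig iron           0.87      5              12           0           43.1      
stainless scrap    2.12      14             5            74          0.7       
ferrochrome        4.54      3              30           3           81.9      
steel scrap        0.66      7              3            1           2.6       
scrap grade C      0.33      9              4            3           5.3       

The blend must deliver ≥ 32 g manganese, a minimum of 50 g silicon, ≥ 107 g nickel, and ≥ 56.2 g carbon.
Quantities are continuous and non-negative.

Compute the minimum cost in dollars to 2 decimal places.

Treat it as an LP. Let x1 = kg of pig iron, x2 = kg of stainless scrap, x3 = kg of ferrochrome, x4 = kg of steel scrap, x5 = kg of scrap grade C.
Minimize 0.87x1 + 2.12x2 + 4.54x3 + 0.66x4 + 0.33x5 with:
  5x1 + 14x2 + 3x3 + 7x4 + 9x5 ≥ 32   (manganese)
  12x1 + 5x2 + 30x3 + 3x4 + 4x5 ≥ 50   (silicon)
  74x2 + 3x3 + 1x4 + 3x5 ≥ 107   (nickel)
  43.1x1 + 0.7x2 + 81.9x3 + 2.6x4 + 5.3x5 ≥ 56.2   (carbon)
  x1, x2, x3, x4, x5 ≥ 0.
The optimal basis is {stainless scrap, scrap grade C}; pig iron, ferrochrome, steel scrap drop out. Binding constraints: silicon and nickel.
Optimal quantities: stainless scrap = 0.9893 kg, scrap grade C = 11.26 kg.
Objective = 2.12·0.9893 + 0.33·11.26 = 5.8131.

$5.81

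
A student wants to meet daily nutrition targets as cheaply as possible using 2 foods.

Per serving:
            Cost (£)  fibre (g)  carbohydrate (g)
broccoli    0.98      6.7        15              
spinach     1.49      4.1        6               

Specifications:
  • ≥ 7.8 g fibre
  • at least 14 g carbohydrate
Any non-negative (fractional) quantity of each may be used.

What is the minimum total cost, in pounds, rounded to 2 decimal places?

£1.14

Treat it as an LP. Let x1 = servings of broccoli, x2 = servings of spinach.
min 0.98x1 + 1.49x2 subject to:
  6.7x1 + 4.1x2 ≥ 7.8   (fibre)
  15x1 + 6x2 ≥ 14   (carbohydrate)
  x1, x2 ≥ 0.
The cheapest feasible vertex uses only broccoli; spinach is not used. Binding constraint: fibre.
Solving gives x1 = 1.164.
Objective = 0.98·1.164 = 1.1407.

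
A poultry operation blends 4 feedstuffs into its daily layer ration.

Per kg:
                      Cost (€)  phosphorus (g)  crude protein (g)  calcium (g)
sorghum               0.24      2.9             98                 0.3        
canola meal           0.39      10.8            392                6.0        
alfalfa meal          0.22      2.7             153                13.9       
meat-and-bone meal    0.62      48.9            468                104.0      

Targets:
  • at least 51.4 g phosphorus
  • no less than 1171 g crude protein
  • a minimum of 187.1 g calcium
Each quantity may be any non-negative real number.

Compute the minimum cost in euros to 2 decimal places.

€1.43

This is a linear program. Let x1 = kg of sorghum, x2 = kg of canola meal, x3 = kg of alfalfa meal, x4 = kg of meat-and-bone meal.
Minimise 0.24x1 + 0.39x2 + 0.22x3 + 0.62x4 with:
  2.9x1 + 10.8x2 + 2.7x3 + 48.9x4 ≥ 51.4   (phosphorus)
  98x1 + 392x2 + 153x3 + 468x4 ≥ 1171   (crude protein)
  0.3x1 + 6x2 + 13.9x3 + 104x4 ≥ 187.1   (calcium)
  x1, x2, x3, x4 ≥ 0.
The cheapest feasible vertex uses only canola meal, meat-and-bone meal; sorghum, alfalfa meal are not used. The crude protein and calcium requirements are met with equality.
Optimal quantities: canola meal = 0.9015 kg, meat-and-bone meal = 1.747 kg.
Objective = 0.39·0.9015 + 0.62·1.747 = 1.4347.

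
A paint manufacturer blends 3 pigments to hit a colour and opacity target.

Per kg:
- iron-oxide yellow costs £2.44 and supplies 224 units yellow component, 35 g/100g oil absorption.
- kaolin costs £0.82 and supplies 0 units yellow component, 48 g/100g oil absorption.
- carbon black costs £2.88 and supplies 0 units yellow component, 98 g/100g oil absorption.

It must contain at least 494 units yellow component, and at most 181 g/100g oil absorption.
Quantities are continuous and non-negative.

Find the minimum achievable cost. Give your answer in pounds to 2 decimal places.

This is a linear program. Let x1 = kg of iron-oxide yellow, x2 = kg of kaolin, x3 = kg of carbon black.
Minimize 2.44x1 + 0.82x2 + 2.88x3 with:
  224x1 ≥ 494   (yellow component)
  35x1 + 48x2 + 98x3 ≤ 181   (oil absorption)
  x1, x2, x3 ≥ 0.
At the optimum only iron-oxide yellow is positive (kaolin, carbon black = 0). Binding constraint: yellow component.
Optimal quantities: iron-oxide yellow = 2.205 kg.
Total cost: 2.44·2.205 = 5.3802.

£5.38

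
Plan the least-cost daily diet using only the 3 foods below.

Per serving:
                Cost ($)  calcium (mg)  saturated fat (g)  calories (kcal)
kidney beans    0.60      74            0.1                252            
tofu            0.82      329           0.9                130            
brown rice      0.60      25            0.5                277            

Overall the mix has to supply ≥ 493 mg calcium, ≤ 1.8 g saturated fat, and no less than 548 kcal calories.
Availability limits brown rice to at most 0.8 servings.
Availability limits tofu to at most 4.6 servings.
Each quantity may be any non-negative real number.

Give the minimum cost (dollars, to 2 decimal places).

$1.89

Let x1 = servings of kidney beans, x2 = servings of tofu, x3 = servings of brown rice.
min 0.6x1 + 0.82x2 + 0.6x3 subject to:
  74x1 + 329x2 + 25x3 ≥ 493   (calcium)
  0.1x1 + 0.9x2 + 0.5x3 ≤ 1.8   (saturated fat)
  252x1 + 130x2 + 277x3 ≥ 548   (calories)
  x3 ≤ 0.8
  x2 ≤ 4.6
  x1, x2, x3 ≥ 0.
The minimum-cost mix takes nothing from brown rice — only kidney beans, tofu. The calcium and calories requirements are met with equality.
So kidney beans = 1.586 servings, tofu = 1.142 servings.
Objective = 0.6·1.586 + 0.82·1.142 = 1.8880.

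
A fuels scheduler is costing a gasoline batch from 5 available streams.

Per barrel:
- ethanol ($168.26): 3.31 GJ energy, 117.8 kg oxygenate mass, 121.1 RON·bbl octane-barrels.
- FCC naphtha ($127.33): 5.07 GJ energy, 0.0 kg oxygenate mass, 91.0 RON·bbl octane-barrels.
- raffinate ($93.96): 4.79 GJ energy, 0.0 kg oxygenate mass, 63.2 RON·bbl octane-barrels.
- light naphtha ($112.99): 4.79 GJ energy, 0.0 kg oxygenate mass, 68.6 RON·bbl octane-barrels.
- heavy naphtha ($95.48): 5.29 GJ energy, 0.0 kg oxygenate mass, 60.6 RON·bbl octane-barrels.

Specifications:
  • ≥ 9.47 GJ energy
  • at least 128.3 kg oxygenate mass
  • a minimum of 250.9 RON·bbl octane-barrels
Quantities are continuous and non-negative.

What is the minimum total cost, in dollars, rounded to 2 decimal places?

Let x1 = barrels of ethanol, x2 = barrels of FCC naphtha, x3 = barrels of raffinate, x4 = barrels of light naphtha, x5 = barrels of heavy naphtha.
Minimise 168.26x1 + 127.33x2 + 93.96x3 + 112.99x4 + 95.48x5 subject to:
  3.31x1 + 5.07x2 + 4.79x3 + 4.79x4 + 5.29x5 ≥ 9.47   (energy)
  117.8x1 ≥ 128.3   (oxygenate mass)
  121.1x1 + 91x2 + 63.2x3 + 68.6x4 + 60.6x5 ≥ 250.9   (octane-barrels)
  x1, x2, x3, x4, x5 ≥ 0.
At the optimum only ethanol, FCC naphtha are positive (raffinate, light naphtha, heavy naphtha = 0). There the energy and octane-barrels constraints are tight.
That vertex is x1 = 1.3118, x2 = 1.0114.
Objective = 168.26·1.3118 + 127.33·1.0114 = 349.50503.

$349.51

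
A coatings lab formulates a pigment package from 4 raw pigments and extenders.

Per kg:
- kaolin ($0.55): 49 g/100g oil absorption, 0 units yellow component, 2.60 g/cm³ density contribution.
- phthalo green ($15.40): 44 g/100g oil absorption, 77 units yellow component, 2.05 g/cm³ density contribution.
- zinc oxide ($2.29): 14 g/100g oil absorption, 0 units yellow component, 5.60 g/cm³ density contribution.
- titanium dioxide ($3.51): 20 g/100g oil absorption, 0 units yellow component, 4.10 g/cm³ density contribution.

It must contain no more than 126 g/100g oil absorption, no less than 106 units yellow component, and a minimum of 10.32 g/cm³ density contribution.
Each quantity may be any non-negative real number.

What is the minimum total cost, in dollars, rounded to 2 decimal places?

$23.70

Treat it as an LP. Let x1 = kg of kaolin, x2 = kg of phthalo green, x3 = kg of zinc oxide, x4 = kg of titanium dioxide.
min 0.55x1 + 15.4x2 + 2.29x3 + 3.51x4 s.t.:
  49x1 + 44x2 + 14x3 + 20x4 ≤ 126   (oil absorption)
  77x2 ≥ 106   (yellow component)
  2.6x1 + 2.05x2 + 5.6x3 + 4.1x4 ≥ 10.32   (density contribution)
  x1, x2, x3, x4 ≥ 0.
The minimum-cost mix takes nothing from titanium dioxide — only kaolin, phthalo green, zinc oxide. Binding constraints: oil absorption, yellow component, density contribution.
That vertex is x1 = 1.0984, x2 = 1.3766, x3 = 0.82892.
Objective = 0.55·1.0984 + 15.4·1.3766 + 2.29·0.82892 = 23.7020.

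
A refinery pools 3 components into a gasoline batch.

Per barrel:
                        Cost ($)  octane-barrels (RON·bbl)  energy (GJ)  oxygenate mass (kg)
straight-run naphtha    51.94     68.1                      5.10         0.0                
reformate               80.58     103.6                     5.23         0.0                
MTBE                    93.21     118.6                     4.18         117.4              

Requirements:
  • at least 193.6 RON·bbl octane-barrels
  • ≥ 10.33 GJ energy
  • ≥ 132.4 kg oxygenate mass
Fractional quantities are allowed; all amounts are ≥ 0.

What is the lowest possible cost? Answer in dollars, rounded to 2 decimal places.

$162.31

Treat it as an LP. Let x1 = barrels of straight-run naphtha, x2 = barrels of reformate, x3 = barrels of MTBE.
Minimise 51.94x1 + 80.58x2 + 93.21x3 subject to:
  68.1x1 + 103.6x2 + 118.6x3 ≥ 193.6   (octane-barrels)
  5.1x1 + 5.23x2 + 4.18x3 ≥ 10.33   (energy)
  117.4x3 ≥ 132.4   (oxygenate mass)
  x1, x2, x3 ≥ 0.
The minimum-cost mix takes nothing from reformate — only straight-run naphtha, MTBE. The energy and oxygenate mass requirements are met with equality.
That vertex is x1 = 1.10116, x3 = 1.12777.
Total cost: 51.94·1.10116 + 93.21·1.12777 = 162.3137.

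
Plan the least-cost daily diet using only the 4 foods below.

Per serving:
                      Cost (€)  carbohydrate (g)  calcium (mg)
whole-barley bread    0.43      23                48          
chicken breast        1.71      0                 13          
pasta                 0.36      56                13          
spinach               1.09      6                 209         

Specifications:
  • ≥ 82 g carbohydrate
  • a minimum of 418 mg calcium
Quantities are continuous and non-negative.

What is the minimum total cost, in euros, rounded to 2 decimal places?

€2.55

This is a linear program. Let x1 = servings of whole-barley bread, x2 = servings of chicken breast, x3 = servings of pasta, x4 = servings of spinach.
Minimize 0.43x1 + 1.71x2 + 0.36x3 + 1.09x4 with:
  23x1 + 56x3 + 6x4 ≥ 82   (carbohydrate)
  48x1 + 13x2 + 13x3 + 209x4 ≥ 418   (calcium)
  x1, x2, x3, x4 ≥ 0.
The optimal basis is {pasta, spinach}; whole-barley bread, chicken breast drop out. Binding constraints: carbohydrate and calcium.
Solving gives x3 = 1.258, x4 = 1.922.
Objective = 0.36·1.258 + 1.09·1.922 = 2.5479.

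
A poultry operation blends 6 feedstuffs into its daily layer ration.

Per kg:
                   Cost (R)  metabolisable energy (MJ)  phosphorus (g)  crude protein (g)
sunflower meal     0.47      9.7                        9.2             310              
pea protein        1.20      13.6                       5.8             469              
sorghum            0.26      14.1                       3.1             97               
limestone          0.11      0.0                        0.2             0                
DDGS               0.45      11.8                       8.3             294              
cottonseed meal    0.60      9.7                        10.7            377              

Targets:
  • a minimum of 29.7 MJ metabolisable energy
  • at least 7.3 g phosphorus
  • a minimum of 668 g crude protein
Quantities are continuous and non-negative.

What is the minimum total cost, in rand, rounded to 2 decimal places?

Let x1 = kg of sunflower meal, x2 = kg of pea protein, x3 = kg of sorghum, x4 = kg of limestone, x5 = kg of DDGS, x6 = kg of cottonseed meal.
Minimise 0.47x1 + 1.2x2 + 0.26x3 + 0.11x4 + 0.45x5 + 0.6x6 with:
  9.7x1 + 13.6x2 + 14.1x3 + 11.8x5 + 9.7x6 ≥ 29.7   (metabolisable energy)
  9.2x1 + 5.8x2 + 3.1x3 + 0.2x4 + 8.3x5 + 10.7x6 ≥ 7.3   (phosphorus)
  310x1 + 469x2 + 97x3 + 294x5 + 377x6 ≥ 668   (crude protein)
  x1, x2, x3, x4, x5, x6 ≥ 0.
At the optimum only sorghum, DDGS are positive (sunflower meal, pea protein, limestone, cottonseed meal = 0). Binding constraints: metabolisable energy and crude protein.
Solving gives x3 = 0.2831, x5 = 2.179.
Objective = 0.26·0.2831 + 0.45·2.179 = 1.0542.

R1.05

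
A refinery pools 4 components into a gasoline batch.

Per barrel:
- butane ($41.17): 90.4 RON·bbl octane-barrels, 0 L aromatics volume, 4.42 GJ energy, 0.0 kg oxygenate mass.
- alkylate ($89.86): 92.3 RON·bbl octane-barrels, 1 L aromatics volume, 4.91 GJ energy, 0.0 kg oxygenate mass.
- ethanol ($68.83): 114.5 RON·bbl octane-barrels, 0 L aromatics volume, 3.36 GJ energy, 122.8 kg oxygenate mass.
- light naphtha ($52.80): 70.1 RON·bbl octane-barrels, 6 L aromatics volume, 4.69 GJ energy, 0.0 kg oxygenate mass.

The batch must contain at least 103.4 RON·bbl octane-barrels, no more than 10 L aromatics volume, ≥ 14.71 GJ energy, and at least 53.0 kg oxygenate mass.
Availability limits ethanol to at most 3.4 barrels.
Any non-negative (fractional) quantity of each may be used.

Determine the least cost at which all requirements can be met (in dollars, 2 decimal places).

$153.22

Treat it as an LP. Let x1 = barrels of butane, x2 = barrels of alkylate, x3 = barrels of ethanol, x4 = barrels of light naphtha.
min 41.17x1 + 89.86x2 + 68.83x3 + 52.8x4 s.t.:
  90.4x1 + 92.3x2 + 114.5x3 + 70.1x4 ≥ 103.4   (octane-barrels)
  1x2 + 6x4 ≤ 10   (aromatics volume)
  4.42x1 + 4.91x2 + 3.36x3 + 4.69x4 ≥ 14.71   (energy)
  122.8x3 ≥ 53   (oxygenate mass)
  x3 ≤ 3.4
  x1, x2, x3, x4 ≥ 0.
The optimal basis is {butane, ethanol}; alkylate, light naphtha drop out. Binding constraints: energy and oxygenate mass.
So butane = 3 barrels, ethanol = 0.4316 barrels.
Cost = 41.17·3 + 68.83·0.4316 = 153.2170.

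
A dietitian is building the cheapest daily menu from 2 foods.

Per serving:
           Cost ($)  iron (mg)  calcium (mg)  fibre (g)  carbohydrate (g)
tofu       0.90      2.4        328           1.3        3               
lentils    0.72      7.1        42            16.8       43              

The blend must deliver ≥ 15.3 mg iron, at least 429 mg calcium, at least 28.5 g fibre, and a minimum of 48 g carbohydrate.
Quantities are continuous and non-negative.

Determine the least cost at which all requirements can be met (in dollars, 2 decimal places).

$2.26

Treat it as an LP. Let x1 = servings of tofu, x2 = servings of lentils.
min 0.9x1 + 0.72x2 s.t.:
  2.4x1 + 7.1x2 ≥ 15.3   (iron)
  328x1 + 42x2 ≥ 429   (calcium)
  1.3x1 + 16.8x2 ≥ 28.5   (fibre)
  3x1 + 43x2 ≥ 48   (carbohydrate)
  x1, x2 ≥ 0.
Both inputs are positive at the optimum. The iron and calcium requirements are met with equality.
So tofu = 1.079 servings, lentils = 1.79 servings.
Hence cost = 0.9·1.079 + 0.72·1.79 = $2.2599.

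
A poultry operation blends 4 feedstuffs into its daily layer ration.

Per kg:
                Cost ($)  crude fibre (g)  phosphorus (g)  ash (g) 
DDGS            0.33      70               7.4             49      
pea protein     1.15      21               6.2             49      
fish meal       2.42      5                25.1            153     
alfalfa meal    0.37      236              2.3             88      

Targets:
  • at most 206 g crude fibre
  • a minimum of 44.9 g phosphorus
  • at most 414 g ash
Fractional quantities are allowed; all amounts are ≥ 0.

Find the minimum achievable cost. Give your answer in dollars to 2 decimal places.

Let x1 = kg of DDGS, x2 = kg of pea protein, x3 = kg of fish meal, x4 = kg of alfalfa meal.
min 0.33x1 + 1.15x2 + 2.42x3 + 0.37x4 with:
  70x1 + 21x2 + 5x3 + 236x4 ≤ 206   (crude fibre)
  7.4x1 + 6.2x2 + 25.1x3 + 2.3x4 ≥ 44.9   (phosphorus)
  49x1 + 49x2 + 153x3 + 88x4 ≤ 414   (ash)
  x1, x2, x3, x4 ≥ 0.
At the optimum only DDGS, fish meal are positive (pea protein, alfalfa meal = 0). Binding constraints: crude fibre and phosphorus.
Solving gives x1 = 2.876, x3 = 0.941.
Hence cost = 0.33·2.876 + 2.42·0.941 = $3.2263.

$3.23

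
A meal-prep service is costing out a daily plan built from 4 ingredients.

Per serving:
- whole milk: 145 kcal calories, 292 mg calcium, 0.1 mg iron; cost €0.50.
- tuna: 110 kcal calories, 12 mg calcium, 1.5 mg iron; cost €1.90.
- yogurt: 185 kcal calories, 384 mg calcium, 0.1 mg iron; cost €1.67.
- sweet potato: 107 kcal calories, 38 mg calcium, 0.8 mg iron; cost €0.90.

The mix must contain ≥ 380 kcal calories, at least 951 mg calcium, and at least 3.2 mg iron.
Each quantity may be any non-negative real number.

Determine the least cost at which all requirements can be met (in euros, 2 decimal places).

Let x1 = servings of whole milk, x2 = servings of tuna, x3 = servings of yogurt, x4 = servings of sweet potato.
Minimize 0.5x1 + 1.9x2 + 1.67x3 + 0.9x4 s.t.:
  145x1 + 110x2 + 185x3 + 107x4 ≥ 380   (calories)
  292x1 + 12x2 + 384x3 + 38x4 ≥ 951   (calcium)
  0.1x1 + 1.5x2 + 0.1x3 + 0.8x4 ≥ 3.2   (iron)
  x1, x2, x3, x4 ≥ 0.
The optimal basis is {whole milk, sweet potato}; tuna, yogurt drop out. Binding constraints: calcium and iron.
That vertex is x1 = 2.782, x4 = 3.652.
Cost = 0.5·2.782 + 0.9·3.652 = 4.6778.

€4.68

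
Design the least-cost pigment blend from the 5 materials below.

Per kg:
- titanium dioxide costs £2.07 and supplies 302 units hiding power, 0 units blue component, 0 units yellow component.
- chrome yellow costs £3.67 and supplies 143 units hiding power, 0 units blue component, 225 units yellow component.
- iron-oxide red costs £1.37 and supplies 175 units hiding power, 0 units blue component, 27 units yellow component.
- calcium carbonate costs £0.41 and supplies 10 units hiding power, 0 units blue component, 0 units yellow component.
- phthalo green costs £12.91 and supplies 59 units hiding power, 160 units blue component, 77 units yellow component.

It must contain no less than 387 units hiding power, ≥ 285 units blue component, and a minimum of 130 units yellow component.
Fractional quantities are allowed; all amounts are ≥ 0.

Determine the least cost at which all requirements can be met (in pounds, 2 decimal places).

Treat it as an LP. Let x1 = kg of titanium dioxide, x2 = kg of chrome yellow, x3 = kg of iron-oxide red, x4 = kg of calcium carbonate, x5 = kg of phthalo green.
Minimise 2.07x1 + 3.67x2 + 1.37x3 + 0.41x4 + 12.91x5 s.t.:
  302x1 + 143x2 + 175x3 + 10x4 + 59x5 ≥ 387   (hiding power)
  160x5 ≥ 285   (blue component)
  225x2 + 27x3 + 77x5 ≥ 130   (yellow component)
  x1, x2, x3, x4, x5 ≥ 0.
The cheapest feasible vertex uses only titanium dioxide, phthalo green; chrome yellow, iron-oxide red, calcium carbonate are not used. There the hiding power and blue component constraints are tight.
Optimal quantities: titanium dioxide = 0.9335 kg, phthalo green = 1.781 kg.
Objective = 2.07·0.9335 + 12.91·1.781 = 24.9251.

£24.93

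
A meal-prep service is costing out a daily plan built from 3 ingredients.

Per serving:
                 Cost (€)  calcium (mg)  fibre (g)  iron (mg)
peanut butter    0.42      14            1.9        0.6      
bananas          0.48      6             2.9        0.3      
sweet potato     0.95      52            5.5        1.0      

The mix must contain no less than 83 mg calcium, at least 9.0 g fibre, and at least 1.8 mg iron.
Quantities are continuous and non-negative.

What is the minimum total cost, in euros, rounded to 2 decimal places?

Treat it as an LP. Let x1 = servings of peanut butter, x2 = servings of bananas, x3 = servings of sweet potato.
min 0.42x1 + 0.48x2 + 0.95x3 with:
  14x1 + 6x2 + 52x3 ≥ 83   (calcium)
  1.9x1 + 2.9x2 + 5.5x3 ≥ 9   (fibre)
  0.6x1 + 0.3x2 + 1x3 ≥ 1.8   (iron)
  x1, x2, x3 ≥ 0.
The minimum-cost mix takes nothing from bananas — only peanut butter, sweet potato. There the calcium and iron constraints are tight.
Solving gives x1 = 0.6163, x3 = 1.43.
Objective = 0.42·0.6163 + 0.95·1.43 = 1.6173.

€1.62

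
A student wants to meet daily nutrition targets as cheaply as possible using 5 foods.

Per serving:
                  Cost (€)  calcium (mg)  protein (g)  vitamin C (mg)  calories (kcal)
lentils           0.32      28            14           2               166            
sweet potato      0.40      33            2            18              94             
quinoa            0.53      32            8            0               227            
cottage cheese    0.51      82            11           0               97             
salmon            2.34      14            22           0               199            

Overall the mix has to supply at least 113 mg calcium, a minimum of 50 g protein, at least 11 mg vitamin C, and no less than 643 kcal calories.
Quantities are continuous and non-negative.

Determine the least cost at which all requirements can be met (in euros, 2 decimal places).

€1.29

Treat it as an LP. Let x1 = servings of lentils, x2 = servings of sweet potato, x3 = servings of quinoa, x4 = servings of cottage cheese, x5 = servings of salmon.
Minimize 0.32x1 + 0.4x2 + 0.53x3 + 0.51x4 + 2.34x5 subject to:
  28x1 + 33x2 + 32x3 + 82x4 + 14x5 ≥ 113   (calcium)
  14x1 + 2x2 + 8x3 + 11x4 + 22x5 ≥ 50   (protein)
  2x1 + 18x2 ≥ 11   (vitamin C)
  166x1 + 94x2 + 227x3 + 97x4 + 199x5 ≥ 643   (calories)
  x1, x2, x3, x4, x5 ≥ 0.
At the optimum only lentils, sweet potato, cottage cheese are positive (quinoa, salmon = 0). There the calcium, vitamin C, calories constraints are tight.
Optimal quantities: lentils = 3.753 servings, sweet potato = 0.1941 servings, cottage cheese = 0.01849 servings.
Objective = 0.32·3.753 + 0.4·0.1941 + 0.51·0.01849 = 1.2880.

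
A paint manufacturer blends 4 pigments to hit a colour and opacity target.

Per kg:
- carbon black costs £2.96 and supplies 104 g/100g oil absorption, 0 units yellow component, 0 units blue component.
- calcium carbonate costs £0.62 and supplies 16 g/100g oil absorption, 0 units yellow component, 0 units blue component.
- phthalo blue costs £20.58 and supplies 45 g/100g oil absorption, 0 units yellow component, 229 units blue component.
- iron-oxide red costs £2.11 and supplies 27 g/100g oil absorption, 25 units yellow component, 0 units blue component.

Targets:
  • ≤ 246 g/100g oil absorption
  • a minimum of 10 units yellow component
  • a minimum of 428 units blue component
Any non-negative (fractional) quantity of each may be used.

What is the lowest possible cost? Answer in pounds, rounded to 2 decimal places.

Let x1 = kg of carbon black, x2 = kg of calcium carbonate, x3 = kg of phthalo blue, x4 = kg of iron-oxide red.
Minimize 2.96x1 + 0.62x2 + 20.58x3 + 2.11x4 s.t.:
  104x1 + 16x2 + 45x3 + 27x4 ≤ 246   (oil absorption)
  25x4 ≥ 10   (yellow component)
  229x3 ≥ 428   (blue component)
  x1, x2, x3, x4 ≥ 0.
The cheapest feasible vertex uses only phthalo blue, iron-oxide red; carbon black, calcium carbonate are not used. The yellow component and blue component requirements are met with equality.
Optimal quantities: phthalo blue = 1.869 kg, iron-oxide red = 0.4 kg.
Objective = 20.58·1.869 + 2.11·0.4 = 39.3080.

£39.31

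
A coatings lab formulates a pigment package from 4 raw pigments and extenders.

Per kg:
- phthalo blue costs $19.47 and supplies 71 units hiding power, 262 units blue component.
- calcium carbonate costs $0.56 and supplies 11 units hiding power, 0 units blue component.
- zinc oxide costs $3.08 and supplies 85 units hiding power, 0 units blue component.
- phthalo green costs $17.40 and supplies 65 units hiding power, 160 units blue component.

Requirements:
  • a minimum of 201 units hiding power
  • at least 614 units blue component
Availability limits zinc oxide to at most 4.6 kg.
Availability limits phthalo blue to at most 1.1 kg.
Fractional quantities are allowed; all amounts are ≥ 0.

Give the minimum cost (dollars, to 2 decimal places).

Set it up as a linear program. Let x1 = kg of phthalo blue, x2 = kg of calcium carbonate, x3 = kg of zinc oxide, x4 = kg of phthalo green.
Minimise 19.47x1 + 0.56x2 + 3.08x3 + 17.4x4 with:
  71x1 + 11x2 + 85x3 + 65x4 ≥ 201   (hiding power)
  262x1 + 160x4 ≥ 614   (blue component)
  x3 ≤ 4.6
  x1 ≤ 1.1
  x1, x2, x3, x4 ≥ 0.
The minimum-cost mix takes nothing from calcium carbonate, zinc oxide — only phthalo blue, phthalo green. There the blue component and the phthalo blue cap constraints are tight.
Solving gives x1 = 1.1, x4 = 2.0362.
Hence cost = 19.47·1.1 + 17.4·2.0362 = $56.8469.

$56.85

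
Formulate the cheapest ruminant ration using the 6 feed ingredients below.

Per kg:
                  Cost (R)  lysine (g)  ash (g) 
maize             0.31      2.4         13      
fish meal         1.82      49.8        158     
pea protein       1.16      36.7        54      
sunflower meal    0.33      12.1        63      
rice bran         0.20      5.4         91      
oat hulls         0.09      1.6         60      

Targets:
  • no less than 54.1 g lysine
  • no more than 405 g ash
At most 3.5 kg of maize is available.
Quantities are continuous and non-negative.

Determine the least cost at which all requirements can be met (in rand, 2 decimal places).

This is a linear program. Let x1 = kg of maize, x2 = kg of fish meal, x3 = kg of pea protein, x4 = kg of sunflower meal, x5 = kg of rice bran, x6 = kg of oat hulls.
Minimise 0.31x1 + 1.82x2 + 1.16x3 + 0.33x4 + 0.2x5 + 0.09x6 with:
  2.4x1 + 49.8x2 + 36.7x3 + 12.1x4 + 5.4x5 + 1.6x6 ≥ 54.1   (lysine)
  13x1 + 158x2 + 54x3 + 63x4 + 91x5 + 60x6 ≤ 405   (ash)
  x1 ≤ 3.5
  x1, x2, x3, x4, x5, x6 ≥ 0.
The optimal basis is {sunflower meal}; maize, fish meal, pea protein, rice bran, oat hulls drop out. Binding constraint: lysine.
Optimal quantities: sunflower meal = 4.471 kg.
Hence cost = 0.33·4.471 = R1.4754.

R1.48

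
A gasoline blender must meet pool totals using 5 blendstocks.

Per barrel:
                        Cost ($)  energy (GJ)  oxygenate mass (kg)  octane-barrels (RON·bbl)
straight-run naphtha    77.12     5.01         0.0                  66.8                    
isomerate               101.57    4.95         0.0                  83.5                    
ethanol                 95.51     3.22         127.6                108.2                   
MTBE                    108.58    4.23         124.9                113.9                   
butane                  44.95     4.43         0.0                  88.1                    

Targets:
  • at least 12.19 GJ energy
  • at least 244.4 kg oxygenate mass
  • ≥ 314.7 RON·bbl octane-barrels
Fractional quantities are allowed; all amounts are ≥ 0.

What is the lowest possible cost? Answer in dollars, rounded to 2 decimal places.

$244.05

Treat it as an LP. Let x1 = barrels of straight-run naphtha, x2 = barrels of isomerate, x3 = barrels of ethanol, x4 = barrels of MTBE, x5 = barrels of butane.
min 77.12x1 + 101.57x2 + 95.51x3 + 108.58x4 + 44.95x5 with:
  5.01x1 + 4.95x2 + 3.22x3 + 4.23x4 + 4.43x5 ≥ 12.19   (energy)
  127.6x3 + 124.9x4 ≥ 244.4   (oxygenate mass)
  66.8x1 + 83.5x2 + 108.2x3 + 113.9x4 + 88.1x5 ≥ 314.7   (octane-barrels)
  x1, x2, x3, x4, x5 ≥ 0.
The minimum-cost mix takes nothing from straight-run naphtha, isomerate, MTBE — only ethanol, butane. Binding constraints: energy and oxygenate mass.
Optimal quantities: ethanol = 1.9154 barrels, butane = 1.3595 barrels.
Total cost: 95.51·1.9154 + 44.95·1.3595 = 244.0494.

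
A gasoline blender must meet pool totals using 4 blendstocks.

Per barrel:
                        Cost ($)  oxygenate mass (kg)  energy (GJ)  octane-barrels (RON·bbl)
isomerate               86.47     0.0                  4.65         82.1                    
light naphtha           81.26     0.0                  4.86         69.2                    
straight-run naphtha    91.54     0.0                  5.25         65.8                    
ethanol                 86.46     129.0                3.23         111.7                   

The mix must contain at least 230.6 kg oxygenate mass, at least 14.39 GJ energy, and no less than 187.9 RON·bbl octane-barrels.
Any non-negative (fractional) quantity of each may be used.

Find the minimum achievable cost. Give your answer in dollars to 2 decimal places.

$298.62

Let x1 = barrels of isomerate, x2 = barrels of light naphtha, x3 = barrels of straight-run naphtha, x4 = barrels of ethanol.
Minimize 86.47x1 + 81.26x2 + 91.54x3 + 86.46x4 s.t.:
  129x4 ≥ 230.6   (oxygenate mass)
  4.65x1 + 4.86x2 + 5.25x3 + 3.23x4 ≥ 14.39   (energy)
  82.1x1 + 69.2x2 + 65.8x3 + 111.7x4 ≥ 187.9   (octane-barrels)
  x1, x2, x3, x4 ≥ 0.
The minimum-cost mix takes nothing from isomerate, straight-run naphtha — only light naphtha, ethanol. There the oxygenate mass and energy constraints are tight.
So light naphtha = 1.7729 barrels, ethanol = 1.7876 barrels.
Objective = 81.26·1.7729 + 86.46·1.7876 = 298.6218.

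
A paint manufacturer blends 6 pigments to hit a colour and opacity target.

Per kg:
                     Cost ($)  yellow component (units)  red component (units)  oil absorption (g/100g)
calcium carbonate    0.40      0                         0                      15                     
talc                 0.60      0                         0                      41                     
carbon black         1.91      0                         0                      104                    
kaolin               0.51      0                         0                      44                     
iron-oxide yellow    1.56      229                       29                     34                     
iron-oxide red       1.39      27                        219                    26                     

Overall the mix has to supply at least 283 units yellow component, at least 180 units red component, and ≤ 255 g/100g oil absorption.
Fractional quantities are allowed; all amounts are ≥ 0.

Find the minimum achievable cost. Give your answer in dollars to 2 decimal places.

Let x1 = kg of calcium carbonate, x2 = kg of talc, x3 = kg of carbon black, x4 = kg of kaolin, x5 = kg of iron-oxide yellow, x6 = kg of iron-oxide red.
min 0.4x1 + 0.6x2 + 1.91x3 + 0.51x4 + 1.56x5 + 1.39x6 subject to:
  229x5 + 27x6 ≥ 283   (yellow component)
  29x5 + 219x6 ≥ 180   (red component)
  15x1 + 41x2 + 104x3 + 44x4 + 34x5 + 26x6 ≤ 255   (oil absorption)
  x1, x2, x3, x4, x5, x6 ≥ 0.
The minimum-cost mix takes nothing from calcium carbonate, talc, carbon black, kaolin — only iron-oxide yellow, iron-oxide red. The yellow component and red component requirements are met with equality.
Optimal quantities: iron-oxide yellow = 1.157 kg, iron-oxide red = 0.6687 kg.
Hence cost = 1.56·1.157 + 1.39·0.6687 = $2.7344.

$2.73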